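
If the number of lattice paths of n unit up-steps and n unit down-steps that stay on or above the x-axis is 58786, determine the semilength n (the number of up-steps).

11

Dyck paths of semilength n are counted by C_n, and C_11 = 58786.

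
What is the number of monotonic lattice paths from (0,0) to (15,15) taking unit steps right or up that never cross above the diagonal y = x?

9694845

Sub-diagonal monotone paths from (0,0) to (15,15) biject with Dyck paths of semilength 15, giving C_15.
C_15 = C(30,15)/16 = 155117520/16 = 9694845.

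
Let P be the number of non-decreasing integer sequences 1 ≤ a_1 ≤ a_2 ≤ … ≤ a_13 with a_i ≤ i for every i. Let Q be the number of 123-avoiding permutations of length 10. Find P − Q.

726104

Such sub-staircase sequences of length n are counted by C_n; here n = 13. So P = C_13 = 742900.
For any fixed pattern of length 3, the pattern-avoiding permutations of [10] number C_10. So Q = C_10 = 16796.
P − Q = 742900 − 16796 = 726104.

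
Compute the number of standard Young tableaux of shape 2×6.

132

By the hook-length formula (or a Dyck-path bijection), SYT of shape 2×6 number C_6.
C_6 = C_5 · 2(2·5+1)/(5+2) = 42 · 22/7 = 132.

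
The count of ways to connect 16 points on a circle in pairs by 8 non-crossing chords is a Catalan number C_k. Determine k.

8

Non-crossing perfect matchings of 2n points on a circle are counted by C_n; with 16 points, n = 8.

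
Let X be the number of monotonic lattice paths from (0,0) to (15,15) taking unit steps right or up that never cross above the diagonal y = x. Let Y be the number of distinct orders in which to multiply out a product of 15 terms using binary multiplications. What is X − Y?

Monotone paths in an n×n grid that stay weakly below the diagonal are counted by C_n; here n = 15. So X = C_15 = 9694845.
Bracketing 15 factors into binary products is counted by C_{15−1} = C_14. So Y = C_14 = 2674440.
X − Y = 9694845 − 2674440 = 7020405.

7020405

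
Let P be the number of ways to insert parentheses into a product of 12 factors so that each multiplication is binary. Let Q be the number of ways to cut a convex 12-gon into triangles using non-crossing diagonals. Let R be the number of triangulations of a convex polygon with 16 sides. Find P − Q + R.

2716430

Ways to associate a product of 12 factors correspond to binary trees on 12 leaves, so the count is C_11. So P = C_11 = 58786.
A convex 12-gon is triangulated into 10 triangles, and the number of such triangulations is the Catalan number C_{12−2} = C_10. So Q = C_10 = 16796.
The number of triangulations of a 16-gon is the Catalan number C_14 (index = sides − 2). So R = C_14 = 2674440.
P − Q + R = 58786 − 16796 + 2674440 = 2716430.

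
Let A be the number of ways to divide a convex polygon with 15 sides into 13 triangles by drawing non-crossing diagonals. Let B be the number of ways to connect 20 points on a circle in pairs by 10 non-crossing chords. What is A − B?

726104

Triangulations of a convex m-gon are counted by C_{m−2}; with m = 15 this is C_13. So A = C_13 = 742900.
Pairing 20 circle points by 10 non-crossing chords gives C_10 matchings. So B = C_10 = 16796.
A − B = 742900 − 16796 = 726104.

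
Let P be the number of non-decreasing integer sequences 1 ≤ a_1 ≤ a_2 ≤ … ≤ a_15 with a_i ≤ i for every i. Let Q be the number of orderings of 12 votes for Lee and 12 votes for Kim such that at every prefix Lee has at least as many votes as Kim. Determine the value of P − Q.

9486833

Weakly increasing sequences with a_i ≤ i biject with Dyck paths of semilength 15, so there are C_15. So P = C_15 = 9694845.
Ballot sequences with n votes each where one side never trails are Dyck words, counted by C_n; here n = 12. So Q = C_12 = 208012.
P − Q = 9694845 − 208012 = 9486833.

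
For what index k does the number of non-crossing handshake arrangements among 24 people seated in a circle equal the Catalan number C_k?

12

Non-crossing handshake pairings of 2n people are counted by C_n; 24 people gives n = 12.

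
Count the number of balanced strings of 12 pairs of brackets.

With 12 pairs the number of balanced bracket strings is the Catalan number C_12.
C_12 = C_11 · 2(2·11+1)/(11+2) = 58786 · 46/13 = 208012.

208012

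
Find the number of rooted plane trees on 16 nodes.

9694845

Rooted ordered (plane) trees on m nodes have m−1 edges and are counted by C_{m−1}; m = 16 gives C_15.
C_15 = 9694845.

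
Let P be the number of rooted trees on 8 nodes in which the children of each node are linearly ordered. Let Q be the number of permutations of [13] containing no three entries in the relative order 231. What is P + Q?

743329

Rooted ordered (plane) trees on m nodes have m−1 edges and are counted by C_{m−1}; m = 8 gives C_7. So P = C_7 = 429.
For any fixed pattern of length 3, the pattern-avoiding permutations of [13] number C_13. So Q = C_13 = 742900.
P + Q = 429 + 742900 = 743329.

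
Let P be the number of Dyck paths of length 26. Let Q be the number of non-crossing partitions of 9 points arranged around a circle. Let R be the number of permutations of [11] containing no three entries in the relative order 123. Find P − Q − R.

Paths of 13 up- and 13 down-steps that never dip below the axis are Dyck paths; their count is C_13. So P = C_13 = 742900.
Non-crossing partitions of an n-element set are counted by C_n; here n = 9. So Q = C_9 = 4862.
Permutations of [n] avoiding any single length-3 pattern are counted by C_n; here n = 11. So R = C_11 = 58786.
P − Q − R = 742900 − 4862 − 58786 = 679252.

679252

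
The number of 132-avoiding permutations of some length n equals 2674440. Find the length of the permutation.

Permutations of [n] avoiding a fixed length-3 pattern are counted by C_n, and C_14 = 2674440.

14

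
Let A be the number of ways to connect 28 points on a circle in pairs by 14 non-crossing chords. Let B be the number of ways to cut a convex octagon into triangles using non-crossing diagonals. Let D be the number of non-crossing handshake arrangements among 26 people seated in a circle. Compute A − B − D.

Pairing 28 circle points by 14 non-crossing chords gives C_14 matchings. So A = C_14 = 2674440.
Triangulations of a convex m-gon are counted by C_{m−2}; with m = 8 this is C_6. So B = C_6 = 132.
Non-crossing handshake pairings of 2n people are counted by C_n; 26 people gives n = 13. So D = C_13 = 742900.
A − B − D = 2674440 − 132 − 742900 = 1931408.

1931408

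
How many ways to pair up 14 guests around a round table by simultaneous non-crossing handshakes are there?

429

With 14 = 2·7 people, non-crossing handshake pairings are non-crossing perfect matchings on a circle, counted by C_7.
C_7 = C(14,7)/8 = 3432/8 = 429.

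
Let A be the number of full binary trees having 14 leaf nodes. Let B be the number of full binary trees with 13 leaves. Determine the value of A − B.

534888

A full binary tree with L leaves has L−1 internal nodes and is counted by C_{L−1}; L = 14 gives C_13. So A = C_13 = 742900.
Full binary trees with 13 leaves have 13−1 = 12 internal nodes, so there are C_12 of them. So B = C_12 = 208012.
A − B = 742900 − 208012 = 534888.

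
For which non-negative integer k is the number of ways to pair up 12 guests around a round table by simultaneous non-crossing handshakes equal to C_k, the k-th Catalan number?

With 12 = 2·6 people, non-crossing handshake pairings are non-crossing perfect matchings on a circle, counted by C_6.

6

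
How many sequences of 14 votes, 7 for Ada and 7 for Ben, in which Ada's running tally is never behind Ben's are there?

429

Ballot sequences with n votes each where one side never trails are Dyck words, counted by C_n; here n = 7.
C_7 = C(14,7)/8 = 3432/8 = 429.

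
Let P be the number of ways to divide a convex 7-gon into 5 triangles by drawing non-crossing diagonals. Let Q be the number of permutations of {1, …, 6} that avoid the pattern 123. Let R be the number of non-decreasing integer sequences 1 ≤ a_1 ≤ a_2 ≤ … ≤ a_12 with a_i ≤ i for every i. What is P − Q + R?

207922

The number of triangulations of a 7-gon is the Catalan number C_5 (index = sides − 2). So P = C_5 = 42.
Permutations of [n] avoiding any single length-3 pattern are counted by C_n; here n = 6. So Q = C_6 = 132.
Such sub-staircase sequences of length n are counted by C_n; here n = 12. So R = C_12 = 208012.
P − Q + R = 42 − 132 + 208012 = 207922.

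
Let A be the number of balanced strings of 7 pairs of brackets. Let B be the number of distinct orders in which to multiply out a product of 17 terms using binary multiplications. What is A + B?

A balanced arrangement of 7 bracket pairs is a Dyck word of semilength 7, so the count is C_7. So A = C_7 = 429.
Parenthesizations of m factors correspond to full binary trees with m leaves, counted by C_{m−1}; m = 17 gives C_16. So B = C_16 = 35357670.
A + B = 429 + 35357670 = 35358099.

35358099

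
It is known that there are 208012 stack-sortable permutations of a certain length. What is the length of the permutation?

12

Stack-sortable permutations of [n] are counted by C_n. Since C_12 = 208012, the index is 12.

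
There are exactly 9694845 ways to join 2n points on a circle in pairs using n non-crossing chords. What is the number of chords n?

15

Non-crossing pairings of 2n points on a circle are counted by C_n; 9694845 = C_15.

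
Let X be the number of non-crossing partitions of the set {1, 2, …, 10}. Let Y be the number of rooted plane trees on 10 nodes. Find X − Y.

Non-crossing partitions of an n-element set are counted by C_n; here n = 10. So X = C_10 = 16796.
Rooted ordered (plane) trees on m nodes have m−1 edges and are counted by C_{m−1}; m = 10 gives C_9. So Y = C_9 = 4862.
X − Y = 16796 − 4862 = 11934.

11934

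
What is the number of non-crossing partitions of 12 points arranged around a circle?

The non-crossing partitions of [12] form a lattice of size C_12.
C_12 = C(24,12)/13 = 2704156/13 = 208012.

208012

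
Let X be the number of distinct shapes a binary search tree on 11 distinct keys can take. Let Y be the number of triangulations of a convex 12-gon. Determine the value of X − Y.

41990

There are C_n binary search tree shapes on n keys; with n = 11 that is C_11. So X = C_11 = 58786.
A convex 12-gon is triangulated into 10 triangles, and the number of such triangulations is the Catalan number C_{12−2} = C_10. So Y = C_10 = 16796.
X − Y = 58786 − 16796 = 41990.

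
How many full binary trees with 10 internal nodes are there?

The number of full binary trees on 10 internal nodes is the Catalan number C_10.
C_10 = C(20,10)/11 = 184756/11 = 16796.

16796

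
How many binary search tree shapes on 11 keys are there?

58786

Rooted binary trees with 11 nodes (each child slot possibly empty) number C_11.
C_11 = C(22,11)/12 = 705432/12 = 58786.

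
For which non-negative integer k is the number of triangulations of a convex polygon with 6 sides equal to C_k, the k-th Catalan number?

4

Triangulations of a convex m-gon are counted by C_{m−2}; with m = 6 this is C_4.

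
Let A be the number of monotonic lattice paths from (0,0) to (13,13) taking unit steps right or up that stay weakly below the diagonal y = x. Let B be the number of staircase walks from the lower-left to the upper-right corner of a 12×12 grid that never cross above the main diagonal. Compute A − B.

534888

Sub-diagonal monotone paths from (0,0) to (13,13) biject with Dyck paths of semilength 13, giving C_13. So A = C_13 = 742900.
Sub-diagonal monotone paths from (0,0) to (12,12) biject with Dyck paths of semilength 12, giving C_12. So B = C_12 = 208012.
A − B = 742900 − 208012 = 534888.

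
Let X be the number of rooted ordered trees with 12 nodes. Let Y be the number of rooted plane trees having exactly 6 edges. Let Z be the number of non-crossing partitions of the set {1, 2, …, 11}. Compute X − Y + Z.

117440

A rooted plane tree on 12 nodes has 11 edges, and such trees are counted by C_11. So X = C_11 = 58786.
A rooted plane tree with 6 edges has 7 nodes, and the count is C_6. So Y = C_6 = 132.
The non-crossing partitions of [11] form a lattice of size C_11. So Z = C_11 = 58786.
X − Y + Z = 58786 − 132 + 58786 = 117440.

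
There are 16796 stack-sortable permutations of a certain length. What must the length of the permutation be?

Stack-sortable permutations of [n] are counted by C_n. Since C_10 = 16796, the index is 10.

10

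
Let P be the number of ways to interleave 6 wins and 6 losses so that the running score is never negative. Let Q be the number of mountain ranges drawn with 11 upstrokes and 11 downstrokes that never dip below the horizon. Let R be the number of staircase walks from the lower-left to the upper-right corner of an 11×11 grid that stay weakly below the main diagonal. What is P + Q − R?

132

Ballot sequences with n votes each where one side never trails are Dyck words, counted by C_n; here n = 6. So P = C_6 = 132.
A Dyck path with 11 up-steps and 11 down-steps has semilength 11, so there are C_11 of them. So Q = C_11 = 58786.
Sub-diagonal monotone paths from (0,0) to (11,11) biject with Dyck paths of semilength 11, giving C_11. So R = C_11 = 58786.
P + Q − R = 132 + 58786 − 58786 = 132.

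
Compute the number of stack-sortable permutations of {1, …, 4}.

14

By Knuth's characterisation, the stack-sortable permutations of length 4 are the 231-avoiders, numbering C_4.
C_4 = C(8,4)/5 = 70/5 = 14.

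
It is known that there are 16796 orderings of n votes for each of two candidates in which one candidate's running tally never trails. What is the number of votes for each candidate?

10

Such ballot sequences with n votes each are counted by C_n; 16796 = C_10.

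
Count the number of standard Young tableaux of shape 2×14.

Standard Young tableaux of shape 2×n are counted by C_n; here n = 14.
C_14 = C(28,14)/15 = 40116600/15 = 2674440.

2674440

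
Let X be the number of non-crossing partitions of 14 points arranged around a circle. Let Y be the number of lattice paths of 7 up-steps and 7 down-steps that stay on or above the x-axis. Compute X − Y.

Non-crossing partitions of an n-element set are counted by C_n; here n = 14. So X = C_14 = 2674440.
Paths of 7 up- and 7 down-steps that never dip below the axis are Dyck paths; their count is C_7. So Y = C_7 = 429.
X − Y = 2674440 − 429 = 2674011.

2674011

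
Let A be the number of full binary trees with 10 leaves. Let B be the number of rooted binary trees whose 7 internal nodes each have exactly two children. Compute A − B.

A full binary tree with L leaves has L−1 internal nodes and is counted by C_{L−1}; L = 10 gives C_9. So A = C_9 = 4862.
Full binary trees with n internal nodes are counted by C_n; here n = 7. So B = C_7 = 429.
A − B = 4862 − 429 = 4433.

4433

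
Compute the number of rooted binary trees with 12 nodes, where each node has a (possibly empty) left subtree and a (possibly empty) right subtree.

208012

Rooted binary trees with 12 nodes (each child slot possibly empty) number C_12.
C_12 = C_11 · 2(2·11+1)/(11+2) = 58786 · 46/13 = 208012.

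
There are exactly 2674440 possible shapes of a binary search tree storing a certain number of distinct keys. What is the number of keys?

14

Binary search tree shapes on n keys are counted by C_n. The Catalan number equal to 2674440 is C_14.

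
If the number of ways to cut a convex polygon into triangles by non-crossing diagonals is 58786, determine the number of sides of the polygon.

13

Triangulations of a convex m-gon are counted by C_{m−2}; 58786 = C_11.
So m − 2 = 11, giving m = 13 sides.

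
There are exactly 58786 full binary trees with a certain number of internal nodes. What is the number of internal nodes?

Full binary trees with n internal nodes are counted by C_n; 58786 = C_11.

11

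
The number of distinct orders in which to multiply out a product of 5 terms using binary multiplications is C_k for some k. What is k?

Bracketing 5 factors into binary products is counted by C_{5−1} = C_4.

4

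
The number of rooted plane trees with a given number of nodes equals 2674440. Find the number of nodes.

15

Rooted ordered trees on m nodes are counted by C_{m−1}; 2674440 = C_14.
So the index is 14, and the number of nodes is 14 + 1 = 15.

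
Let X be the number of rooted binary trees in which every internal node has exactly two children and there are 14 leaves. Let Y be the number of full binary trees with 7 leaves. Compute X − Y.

Full binary trees with 14 leaves have 14−1 = 13 internal nodes, so there are C_13 of them. So X = C_13 = 742900.
A full binary tree with L leaves has L−1 internal nodes and is counted by C_{L−1}; L = 7 gives C_6. So Y = C_6 = 132.
X − Y = 742900 − 132 = 742768.

742768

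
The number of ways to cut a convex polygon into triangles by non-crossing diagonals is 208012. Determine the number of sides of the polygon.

Triangulations of a convex m-gon are counted by C_{m−2}. Since C_12 = 208012, the index is 12.
So m − 2 = 12, giving m = 14 sides.

14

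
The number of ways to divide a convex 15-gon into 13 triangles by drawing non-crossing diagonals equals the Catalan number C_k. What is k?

13

The number of triangulations of a 15-gon is the Catalan number C_13 (index = sides − 2).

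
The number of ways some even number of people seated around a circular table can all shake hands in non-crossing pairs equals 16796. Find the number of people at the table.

20

Non-crossing handshake pairings of 2n people are counted by C_n. Since C_10 = 16796, the index is 10.
So n = 10, and there are 2n = 20 people.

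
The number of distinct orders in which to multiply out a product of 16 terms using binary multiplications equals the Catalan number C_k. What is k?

Ways to associate a product of 16 factors correspond to binary trees on 16 leaves, so the count is C_15.

15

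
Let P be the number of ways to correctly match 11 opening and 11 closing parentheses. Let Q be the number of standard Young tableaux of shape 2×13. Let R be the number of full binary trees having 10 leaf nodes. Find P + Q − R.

A balanced arrangement of 11 bracket pairs is a Dyck word of semilength 11, so the count is C_11. So P = C_11 = 58786.
Standard Young tableaux of shape 2×n are counted by C_n; here n = 13. So Q = C_13 = 742900.
A full binary tree with L leaves has L−1 internal nodes and is counted by C_{L−1}; L = 10 gives C_9. So R = C_9 = 4862.
P + Q − R = 58786 + 742900 − 4862 = 796824.

796824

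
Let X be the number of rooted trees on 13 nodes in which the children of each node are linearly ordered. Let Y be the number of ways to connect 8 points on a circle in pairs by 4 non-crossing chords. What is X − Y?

Rooted ordered (plane) trees on m nodes have m−1 edges and are counted by C_{m−1}; m = 13 gives C_12. So X = C_12 = 208012.
Non-crossing perfect matchings of 2n points on a circle are counted by C_n; with 8 points, n = 4. So Y = C_4 = 14.
X − Y = 208012 − 14 = 207998.

207998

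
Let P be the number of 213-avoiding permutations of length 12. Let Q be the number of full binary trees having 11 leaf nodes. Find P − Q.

Permutations of [n] avoiding any single length-3 pattern are counted by C_n; here n = 12. So P = C_12 = 208012.
A full binary tree with L leaves has L−1 internal nodes and is counted by C_{L−1}; L = 11 gives C_10. So Q = C_10 = 16796.
P − Q = 208012 − 16796 = 191216.

191216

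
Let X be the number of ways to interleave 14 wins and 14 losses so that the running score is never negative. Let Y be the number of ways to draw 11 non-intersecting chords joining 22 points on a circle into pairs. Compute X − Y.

2615654

Reading a vote for the leader as '(' and for the other as ')' turns such a sequence into a balanced string of 14 pairs, so the count is C_14. So X = C_14 = 2674440.
Pairing 22 circle points by 11 non-crossing chords gives C_11 matchings. So Y = C_11 = 58786.
X − Y = 2674440 − 58786 = 2615654.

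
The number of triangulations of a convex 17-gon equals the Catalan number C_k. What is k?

15

Triangulations of a convex m-gon are counted by C_{m−2}; with m = 17 this is C_15.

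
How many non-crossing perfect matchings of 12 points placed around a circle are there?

132

Pairing 12 circle points by 6 non-crossing chords gives C_6 matchings.
C_6 = C_5 · 2(2·5+1)/(5+2) = 42 · 22/7 = 132.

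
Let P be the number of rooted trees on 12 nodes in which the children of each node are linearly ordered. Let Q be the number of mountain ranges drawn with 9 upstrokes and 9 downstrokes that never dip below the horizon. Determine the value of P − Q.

53924

A rooted plane tree on 12 nodes has 11 edges, and such trees are counted by C_11. So P = C_11 = 58786.
A Dyck path with 9 up-steps and 9 down-steps has semilength 9, so there are C_9 of them. So Q = C_9 = 4862.
P − Q = 58786 − 4862 = 53924.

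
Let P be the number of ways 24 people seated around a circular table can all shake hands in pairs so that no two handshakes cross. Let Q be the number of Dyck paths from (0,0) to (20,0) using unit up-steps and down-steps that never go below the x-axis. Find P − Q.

With 24 = 2·12 people, non-crossing handshake pairings are non-crossing perfect matchings on a circle, counted by C_12. So P = C_12 = 208012.
Paths of 10 up- and 10 down-steps that never dip below the axis are Dyck paths; their count is C_10. So Q = C_10 = 16796.
P − Q = 208012 − 16796 = 191216.

191216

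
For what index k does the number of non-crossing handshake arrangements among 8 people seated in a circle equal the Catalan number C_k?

With 8 = 2·4 people, non-crossing handshake pairings are non-crossing perfect matchings on a circle, counted by C_4.

4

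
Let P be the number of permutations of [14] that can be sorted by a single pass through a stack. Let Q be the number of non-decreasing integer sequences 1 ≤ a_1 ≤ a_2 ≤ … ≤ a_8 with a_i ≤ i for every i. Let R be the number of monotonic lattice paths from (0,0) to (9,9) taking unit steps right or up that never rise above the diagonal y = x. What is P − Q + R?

2677872

Stack-sortable permutations are exactly the 231-avoiding ones, counted by C_n; here n = 14. So P = C_14 = 2674440.
Such sub-staircase sequences of length n are counted by C_n; here n = 8. So Q = C_8 = 1430.
Sub-diagonal monotone paths from (0,0) to (9,9) biject with Dyck paths of semilength 9, giving C_9. So R = C_9 = 4862.
P − Q + R = 2674440 − 1430 + 4862 = 2677872.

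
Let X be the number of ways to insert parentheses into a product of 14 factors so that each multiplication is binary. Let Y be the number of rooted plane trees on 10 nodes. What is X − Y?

738038

Ways to associate a product of 14 factors correspond to binary trees on 14 leaves, so the count is C_13. So X = C_13 = 742900.
A rooted plane tree on 10 nodes has 9 edges, and such trees are counted by C_9. So Y = C_9 = 4862.
X − Y = 742900 − 4862 = 738038.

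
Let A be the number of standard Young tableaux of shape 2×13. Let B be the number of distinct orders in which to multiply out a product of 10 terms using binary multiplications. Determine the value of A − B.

By the hook-length formula (or a Dyck-path bijection), SYT of shape 2×13 number C_13. So A = C_13 = 742900.
Bracketing 10 factors into binary products is counted by C_{10−1} = C_9. So B = C_9 = 4862.
A − B = 742900 − 4862 = 738038.

738038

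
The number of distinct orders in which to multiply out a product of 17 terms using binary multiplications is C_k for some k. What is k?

16

Ways to associate a product of 17 factors correspond to binary trees on 17 leaves, so the count is C_16.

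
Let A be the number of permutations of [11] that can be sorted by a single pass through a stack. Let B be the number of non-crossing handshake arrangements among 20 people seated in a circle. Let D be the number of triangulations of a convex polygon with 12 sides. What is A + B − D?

58786

Stack-sortable permutations are exactly the 231-avoiding ones, counted by C_n; here n = 11. So A = C_11 = 58786.
With 20 = 2·10 people, non-crossing handshake pairings are non-crossing perfect matchings on a circle, counted by C_10. So B = C_10 = 16796.
The number of triangulations of a 12-gon is the Catalan number C_10 (index = sides − 2). So D = C_10 = 16796.
A + B − D = 58786 + 16796 − 16796 = 58786.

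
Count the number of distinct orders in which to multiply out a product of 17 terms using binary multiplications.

Ways to associate a product of 17 factors correspond to binary trees on 17 leaves, so the count is C_16.
C_16 = 35357670.

35357670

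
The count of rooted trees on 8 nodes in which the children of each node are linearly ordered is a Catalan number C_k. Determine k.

Rooted ordered (plane) trees on m nodes have m−1 edges and are counted by C_{m−1}; m = 8 gives C_7.

7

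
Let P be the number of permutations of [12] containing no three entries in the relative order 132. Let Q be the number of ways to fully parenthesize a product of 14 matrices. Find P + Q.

950912

For any fixed pattern of length 3, the pattern-avoiding permutations of [12] number C_12. So P = C_12 = 208012.
Bracketing 14 factors into binary products is counted by C_{14−1} = C_13. So Q = C_13 = 742900.
P + Q = 208012 + 742900 = 950912.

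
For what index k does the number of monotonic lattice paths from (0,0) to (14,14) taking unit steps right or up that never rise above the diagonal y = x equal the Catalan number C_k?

14

Sub-diagonal monotone paths from (0,0) to (14,14) biject with Dyck paths of semilength 14, giving C_14.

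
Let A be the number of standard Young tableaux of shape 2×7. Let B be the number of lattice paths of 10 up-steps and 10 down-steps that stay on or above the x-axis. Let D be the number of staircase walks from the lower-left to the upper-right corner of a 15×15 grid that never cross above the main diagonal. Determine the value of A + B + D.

9712070

By the hook-length formula (or a Dyck-path bijection), SYT of shape 2×7 number C_7. So A = C_7 = 429.
Paths of 10 up- and 10 down-steps that never dip below the axis are Dyck paths; their count is C_10. So B = C_10 = 16796.
Sub-diagonal monotone paths from (0,0) to (15,15) biject with Dyck paths of semilength 15, giving C_15. So D = C_15 = 9694845.
A + B + D = 429 + 16796 + 9694845 = 9712070.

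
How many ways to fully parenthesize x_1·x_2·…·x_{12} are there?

58786

Parenthesizations of m factors correspond to full binary trees with m leaves, counted by C_{m−1}; m = 12 gives C_11.
C_11 = 58786.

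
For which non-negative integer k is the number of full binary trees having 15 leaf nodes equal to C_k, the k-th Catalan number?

A full binary tree with L leaves has L−1 internal nodes and is counted by C_{L−1}; L = 15 gives C_14.

14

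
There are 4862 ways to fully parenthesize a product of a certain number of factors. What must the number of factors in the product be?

Parenthesizations of m factors are counted by C_{m−1}, and C_9 = 4862.
So the index is 9, and the number of factors is 9 + 1 = 10.

10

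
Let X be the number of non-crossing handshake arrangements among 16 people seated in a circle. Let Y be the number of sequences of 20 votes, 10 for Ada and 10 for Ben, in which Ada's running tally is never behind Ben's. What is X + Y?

18226

Non-crossing handshake pairings of 2n people are counted by C_n; 16 people gives n = 8. So X = C_8 = 1430.
Reading a vote for the leader as '(' and for the other as ')' turns such a sequence into a balanced string of 10 pairs, so the count is C_10. So Y = C_10 = 16796.
X + Y = 1430 + 16796 = 18226.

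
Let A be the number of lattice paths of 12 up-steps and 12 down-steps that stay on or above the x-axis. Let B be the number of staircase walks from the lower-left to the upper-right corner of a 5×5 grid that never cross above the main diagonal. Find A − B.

Paths of 12 up- and 12 down-steps that never dip below the axis are Dyck paths; their count is C_12. So A = C_12 = 208012.
Sub-diagonal monotone paths from (0,0) to (5,5) biject with Dyck paths of semilength 5, giving C_5. So B = C_5 = 42.
A − B = 208012 − 42 = 207970.

207970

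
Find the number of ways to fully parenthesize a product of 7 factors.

Bracketing 7 factors into binary products is counted by C_{7−1} = C_6.
C_6 = C(12,6)/7 = 924/7 = 132.

132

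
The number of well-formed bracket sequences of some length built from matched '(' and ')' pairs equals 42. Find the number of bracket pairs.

5

Balanced strings of n bracket-pairs are counted by C_n. The Catalan number equal to 42 is C_5.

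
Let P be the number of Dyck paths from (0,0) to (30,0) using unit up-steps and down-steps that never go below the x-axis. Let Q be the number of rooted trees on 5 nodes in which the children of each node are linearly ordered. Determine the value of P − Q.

9694831

A Dyck path with 15 up-steps and 15 down-steps has semilength 15, so there are C_15 of them. So P = C_15 = 9694845.
Rooted ordered (plane) trees on m nodes have m−1 edges and are counted by C_{m−1}; m = 5 gives C_4. So Q = C_4 = 14.
P − Q = 9694845 − 14 = 9694831.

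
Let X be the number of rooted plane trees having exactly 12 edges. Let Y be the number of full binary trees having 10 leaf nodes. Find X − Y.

203150

Rooted ordered trees with n edges are counted by C_n; here n = 12. So X = C_12 = 208012.
Full binary trees with 10 leaves have 10−1 = 9 internal nodes, so there are C_9 of them. So Y = C_9 = 4862.
X − Y = 208012 − 4862 = 203150.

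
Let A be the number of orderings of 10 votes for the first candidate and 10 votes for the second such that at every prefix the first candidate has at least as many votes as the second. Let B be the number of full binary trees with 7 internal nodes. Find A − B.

16367

Reading a vote for the leader as '(' and for the other as ')' turns such a sequence into a balanced string of 10 pairs, so the count is C_10. So A = C_10 = 16796.
The number of full binary trees on 7 internal nodes is the Catalan number C_7. So B = C_7 = 429.
A − B = 16796 − 429 = 16367.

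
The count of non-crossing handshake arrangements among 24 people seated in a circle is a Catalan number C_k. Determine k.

With 24 = 2·12 people, non-crossing handshake pairings are non-crossing perfect matchings on a circle, counted by C_12.

12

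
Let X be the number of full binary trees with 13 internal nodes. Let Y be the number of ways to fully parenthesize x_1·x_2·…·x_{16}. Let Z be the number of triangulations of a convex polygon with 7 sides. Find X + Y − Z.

The number of full binary trees on 13 internal nodes is the Catalan number C_13. So X = C_13 = 742900.
Ways to associate a product of 16 factors correspond to binary trees on 16 leaves, so the count is C_15. So Y = C_15 = 9694845.
A convex 7-gon is triangulated into 5 triangles, and the number of such triangulations is the Catalan number C_{7−2} = C_5. So Z = C_5 = 42.
X + Y − Z = 742900 + 9694845 − 42 = 10437703.

10437703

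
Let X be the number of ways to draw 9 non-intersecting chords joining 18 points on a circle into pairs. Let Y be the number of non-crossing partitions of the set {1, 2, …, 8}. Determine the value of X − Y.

3432

Pairing 18 circle points by 9 non-crossing chords gives C_9 matchings. So X = C_9 = 4862.
Non-crossing partitions of an n-element set are counted by C_n; here n = 8. So Y = C_8 = 1430.
X − Y = 4862 − 1430 = 3432.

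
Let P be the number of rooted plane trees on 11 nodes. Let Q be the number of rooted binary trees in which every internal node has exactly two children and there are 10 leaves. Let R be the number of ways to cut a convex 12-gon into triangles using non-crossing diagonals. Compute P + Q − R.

Rooted ordered (plane) trees on m nodes have m−1 edges and are counted by C_{m−1}; m = 11 gives C_10. So P = C_10 = 16796.
A full binary tree with L leaves has L−1 internal nodes and is counted by C_{L−1}; L = 10 gives C_9. So Q = C_9 = 4862.
A convex 12-gon is triangulated into 10 triangles, and the number of such triangulations is the Catalan number C_{12−2} = C_10. So R = C_10 = 16796.
P + Q − R = 16796 + 4862 − 16796 = 4862.

4862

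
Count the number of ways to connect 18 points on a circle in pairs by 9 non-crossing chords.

Pairing 18 circle points by 9 non-crossing chords gives C_9 matchings.
C_9 = C(18,9)/10 = 48620/10 = 4862.

4862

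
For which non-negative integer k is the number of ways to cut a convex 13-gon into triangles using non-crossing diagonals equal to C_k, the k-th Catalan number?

11

The number of triangulations of a 13-gon is the Catalan number C_11 (index = sides − 2).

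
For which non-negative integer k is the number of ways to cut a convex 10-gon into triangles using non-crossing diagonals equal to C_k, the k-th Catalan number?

8

Triangulations of a convex m-gon are counted by C_{m−2}; with m = 10 this is C_8.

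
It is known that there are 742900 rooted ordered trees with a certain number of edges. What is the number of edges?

Rooted ordered trees with n edges are counted by C_n; 742900 = C_13.

13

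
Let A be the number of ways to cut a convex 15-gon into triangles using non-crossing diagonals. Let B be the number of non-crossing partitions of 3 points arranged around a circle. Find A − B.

742895

Triangulations of a convex m-gon are counted by C_{m−2}; with m = 15 this is C_13. So A = C_13 = 742900.
The non-crossing partitions of [3] form a lattice of size C_3. So B = C_3 = 5.
A − B = 742900 − 5 = 742895.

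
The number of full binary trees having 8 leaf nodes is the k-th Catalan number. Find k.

7

Full binary trees with 8 leaves have 8−1 = 7 internal nodes, so there are C_7 of them.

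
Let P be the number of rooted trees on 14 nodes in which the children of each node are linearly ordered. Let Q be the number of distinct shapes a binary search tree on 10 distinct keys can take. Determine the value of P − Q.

726104

Rooted ordered (plane) trees on m nodes have m−1 edges and are counted by C_{m−1}; m = 14 gives C_13. So P = C_13 = 742900.
Binary trees (left/right distinguished) on n nodes are counted by C_n; here n = 10. So Q = C_10 = 16796.
P − Q = 742900 − 16796 = 726104.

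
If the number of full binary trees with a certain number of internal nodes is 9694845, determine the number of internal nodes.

Full binary trees with n internal nodes are counted by C_n. The Catalan number equal to 9694845 is C_15.

15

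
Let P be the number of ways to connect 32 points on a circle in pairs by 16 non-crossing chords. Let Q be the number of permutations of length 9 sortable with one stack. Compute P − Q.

Pairing 32 circle points by 16 non-crossing chords gives C_16 matchings. So P = C_16 = 35357670.
Stack-sortable permutations are exactly the 231-avoiding ones, counted by C_n; here n = 9. So Q = C_9 = 4862.
P − Q = 35357670 − 4862 = 35352808.

35352808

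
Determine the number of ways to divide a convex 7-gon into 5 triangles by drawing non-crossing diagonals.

The number of triangulations of a 7-gon is the Catalan number C_5 (index = sides − 2).
C_5 = C_4 · 2(2·4+1)/(4+2) = 14 · 18/6 = 42.

42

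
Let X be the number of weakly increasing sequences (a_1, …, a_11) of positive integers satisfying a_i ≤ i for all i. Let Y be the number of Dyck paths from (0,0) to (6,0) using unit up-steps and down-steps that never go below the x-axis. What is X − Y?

Weakly increasing sequences with a_i ≤ i biject with Dyck paths of semilength 11, so there are C_11. So X = C_11 = 58786.
A Dyck path with 3 up-steps and 3 down-steps has semilength 3, so there are C_3 of them. So Y = C_3 = 5.
X − Y = 58786 − 5 = 58781.

58781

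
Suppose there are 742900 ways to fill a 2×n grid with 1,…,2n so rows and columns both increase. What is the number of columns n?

Standard Young tableaux of shape 2×n are counted by C_n. Since C_13 = 742900, the index is 13.

13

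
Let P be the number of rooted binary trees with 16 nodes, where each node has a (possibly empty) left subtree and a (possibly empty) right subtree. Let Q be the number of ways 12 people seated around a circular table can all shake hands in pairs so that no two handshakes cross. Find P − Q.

35357538

Binary trees (left/right distinguished) on n nodes are counted by C_n; here n = 16. So P = C_16 = 35357670.
With 12 = 2·6 people, non-crossing handshake pairings are non-crossing perfect matchings on a circle, counted by C_6. So Q = C_6 = 132.
P − Q = 35357670 − 132 = 35357538.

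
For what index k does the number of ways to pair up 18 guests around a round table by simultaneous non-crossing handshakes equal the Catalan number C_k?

With 18 = 2·9 people, non-crossing handshake pairings are non-crossing perfect matchings on a circle, counted by C_9.

9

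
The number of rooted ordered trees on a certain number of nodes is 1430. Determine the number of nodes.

Rooted ordered trees on m nodes are counted by C_{m−1}. Since C_8 = 1430, the index is 8.
So the index is 8, and the number of nodes is 8 + 1 = 9.

9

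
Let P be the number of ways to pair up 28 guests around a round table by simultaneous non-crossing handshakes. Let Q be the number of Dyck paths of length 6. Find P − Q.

2674435

Non-crossing handshake pairings of 2n people are counted by C_n; 28 people gives n = 14. So P = C_14 = 2674440.
Paths of 3 up- and 3 down-steps that never dip below the axis are Dyck paths; their count is C_3. So Q = C_3 = 5.
P − Q = 2674440 − 5 = 2674435.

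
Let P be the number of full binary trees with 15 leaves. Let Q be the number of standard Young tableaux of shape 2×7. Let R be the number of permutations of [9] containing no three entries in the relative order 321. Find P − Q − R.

2669149

Full binary trees with 15 leaves have 15−1 = 14 internal nodes, so there are C_14 of them. So P = C_14 = 2674440.
Standard Young tableaux of shape 2×n are counted by C_n; here n = 7. So Q = C_7 = 429.
Permutations of [n] avoiding any single length-3 pattern are counted by C_n; here n = 9. So R = C_9 = 4862.
P − Q − R = 2674440 − 429 − 4862 = 2669149.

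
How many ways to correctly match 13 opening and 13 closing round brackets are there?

With 13 pairs the number of balanced bracket strings is the Catalan number C_13.
C_13 = 742900.

742900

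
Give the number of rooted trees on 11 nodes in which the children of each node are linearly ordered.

Rooted ordered (plane) trees on m nodes have m−1 edges and are counted by C_{m−1}; m = 11 gives C_10.
C_10 = C_9 · 2(2·9+1)/(9+2) = 4862 · 38/11 = 16796.

16796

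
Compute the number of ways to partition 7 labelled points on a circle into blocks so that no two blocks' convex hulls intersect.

Non-crossing partitions of an n-element set are counted by C_n; here n = 7.
C_7 = C(14,7)/8 = 3432/8 = 429.

429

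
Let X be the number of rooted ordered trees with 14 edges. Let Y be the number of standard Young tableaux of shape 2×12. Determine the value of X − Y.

2466428

Rooted ordered trees with n edges are counted by C_n; here n = 14. So X = C_14 = 2674440.
Standard Young tableaux of shape 2×n are counted by C_n; here n = 12. So Y = C_12 = 208012.
X − Y = 2674440 − 208012 = 2466428.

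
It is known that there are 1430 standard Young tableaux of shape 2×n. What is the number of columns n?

8

Standard Young tableaux of shape 2×n are counted by C_n. The Catalan number equal to 1430 is C_8.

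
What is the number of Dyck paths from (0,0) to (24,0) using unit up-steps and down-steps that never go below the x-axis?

208012

Dyck paths of semilength n (length 2n) are counted by C_n; here n = 12.
C_12 = C_11 · 2(2·11+1)/(11+2) = 58786 · 46/13 = 208012.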